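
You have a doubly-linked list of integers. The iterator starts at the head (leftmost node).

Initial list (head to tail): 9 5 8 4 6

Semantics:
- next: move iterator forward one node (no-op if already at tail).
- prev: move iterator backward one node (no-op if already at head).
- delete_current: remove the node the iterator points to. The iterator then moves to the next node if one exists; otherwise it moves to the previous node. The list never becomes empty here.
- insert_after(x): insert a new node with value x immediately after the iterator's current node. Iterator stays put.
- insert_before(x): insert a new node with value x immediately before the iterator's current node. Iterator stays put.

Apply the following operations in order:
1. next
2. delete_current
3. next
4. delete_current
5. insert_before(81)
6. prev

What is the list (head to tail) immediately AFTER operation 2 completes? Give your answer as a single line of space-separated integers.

Answer: 9 8 4 6

Derivation:
After 1 (next): list=[9, 5, 8, 4, 6] cursor@5
After 2 (delete_current): list=[9, 8, 4, 6] cursor@8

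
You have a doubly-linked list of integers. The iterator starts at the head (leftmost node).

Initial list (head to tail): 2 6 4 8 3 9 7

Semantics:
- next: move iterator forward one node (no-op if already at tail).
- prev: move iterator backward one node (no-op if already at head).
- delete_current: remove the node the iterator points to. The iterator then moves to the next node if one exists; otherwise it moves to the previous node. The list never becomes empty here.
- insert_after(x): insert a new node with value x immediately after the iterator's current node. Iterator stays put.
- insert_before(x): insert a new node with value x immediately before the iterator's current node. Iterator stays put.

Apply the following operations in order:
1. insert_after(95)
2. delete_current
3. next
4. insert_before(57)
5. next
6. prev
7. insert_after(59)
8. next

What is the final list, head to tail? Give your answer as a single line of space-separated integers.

After 1 (insert_after(95)): list=[2, 95, 6, 4, 8, 3, 9, 7] cursor@2
After 2 (delete_current): list=[95, 6, 4, 8, 3, 9, 7] cursor@95
After 3 (next): list=[95, 6, 4, 8, 3, 9, 7] cursor@6
After 4 (insert_before(57)): list=[95, 57, 6, 4, 8, 3, 9, 7] cursor@6
After 5 (next): list=[95, 57, 6, 4, 8, 3, 9, 7] cursor@4
After 6 (prev): list=[95, 57, 6, 4, 8, 3, 9, 7] cursor@6
After 7 (insert_after(59)): list=[95, 57, 6, 59, 4, 8, 3, 9, 7] cursor@6
After 8 (next): list=[95, 57, 6, 59, 4, 8, 3, 9, 7] cursor@59

Answer: 95 57 6 59 4 8 3 9 7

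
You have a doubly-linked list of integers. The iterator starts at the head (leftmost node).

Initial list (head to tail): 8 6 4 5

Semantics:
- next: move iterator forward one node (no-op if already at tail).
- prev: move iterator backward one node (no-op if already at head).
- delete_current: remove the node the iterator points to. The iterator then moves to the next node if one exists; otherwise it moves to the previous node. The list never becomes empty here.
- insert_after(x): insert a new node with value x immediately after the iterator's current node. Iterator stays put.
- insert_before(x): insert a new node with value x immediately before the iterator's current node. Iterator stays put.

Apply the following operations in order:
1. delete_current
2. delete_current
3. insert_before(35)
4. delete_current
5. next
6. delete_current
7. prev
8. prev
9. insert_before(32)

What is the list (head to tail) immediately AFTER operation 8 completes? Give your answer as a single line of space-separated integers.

After 1 (delete_current): list=[6, 4, 5] cursor@6
After 2 (delete_current): list=[4, 5] cursor@4
After 3 (insert_before(35)): list=[35, 4, 5] cursor@4
After 4 (delete_current): list=[35, 5] cursor@5
After 5 (next): list=[35, 5] cursor@5
After 6 (delete_current): list=[35] cursor@35
After 7 (prev): list=[35] cursor@35
After 8 (prev): list=[35] cursor@35

Answer: 35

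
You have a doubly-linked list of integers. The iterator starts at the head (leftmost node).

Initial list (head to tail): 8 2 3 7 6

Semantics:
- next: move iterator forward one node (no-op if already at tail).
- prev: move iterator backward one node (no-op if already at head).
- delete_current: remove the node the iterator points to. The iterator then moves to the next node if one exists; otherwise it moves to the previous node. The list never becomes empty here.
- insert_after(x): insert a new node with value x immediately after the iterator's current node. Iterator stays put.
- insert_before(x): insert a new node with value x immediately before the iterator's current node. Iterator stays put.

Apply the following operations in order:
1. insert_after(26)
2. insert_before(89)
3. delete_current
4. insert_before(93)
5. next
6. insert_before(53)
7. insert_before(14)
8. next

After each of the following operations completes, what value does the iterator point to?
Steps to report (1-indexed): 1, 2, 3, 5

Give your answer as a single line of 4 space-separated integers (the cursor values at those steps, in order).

Answer: 8 8 26 2

Derivation:
After 1 (insert_after(26)): list=[8, 26, 2, 3, 7, 6] cursor@8
After 2 (insert_before(89)): list=[89, 8, 26, 2, 3, 7, 6] cursor@8
After 3 (delete_current): list=[89, 26, 2, 3, 7, 6] cursor@26
After 4 (insert_before(93)): list=[89, 93, 26, 2, 3, 7, 6] cursor@26
After 5 (next): list=[89, 93, 26, 2, 3, 7, 6] cursor@2
After 6 (insert_before(53)): list=[89, 93, 26, 53, 2, 3, 7, 6] cursor@2
After 7 (insert_before(14)): list=[89, 93, 26, 53, 14, 2, 3, 7, 6] cursor@2
After 8 (next): list=[89, 93, 26, 53, 14, 2, 3, 7, 6] cursor@3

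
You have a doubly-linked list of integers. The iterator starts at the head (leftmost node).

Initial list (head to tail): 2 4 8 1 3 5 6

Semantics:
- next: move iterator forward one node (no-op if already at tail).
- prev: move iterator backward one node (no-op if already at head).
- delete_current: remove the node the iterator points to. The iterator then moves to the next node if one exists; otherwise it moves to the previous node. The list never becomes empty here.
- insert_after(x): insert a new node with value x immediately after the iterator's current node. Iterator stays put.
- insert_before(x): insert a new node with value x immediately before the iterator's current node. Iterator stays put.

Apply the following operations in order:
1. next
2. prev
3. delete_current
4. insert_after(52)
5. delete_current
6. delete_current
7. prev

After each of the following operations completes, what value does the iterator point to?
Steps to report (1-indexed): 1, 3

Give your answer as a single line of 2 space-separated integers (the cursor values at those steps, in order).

Answer: 4 4

Derivation:
After 1 (next): list=[2, 4, 8, 1, 3, 5, 6] cursor@4
After 2 (prev): list=[2, 4, 8, 1, 3, 5, 6] cursor@2
After 3 (delete_current): list=[4, 8, 1, 3, 5, 6] cursor@4
After 4 (insert_after(52)): list=[4, 52, 8, 1, 3, 5, 6] cursor@4
After 5 (delete_current): list=[52, 8, 1, 3, 5, 6] cursor@52
After 6 (delete_current): list=[8, 1, 3, 5, 6] cursor@8
After 7 (prev): list=[8, 1, 3, 5, 6] cursor@8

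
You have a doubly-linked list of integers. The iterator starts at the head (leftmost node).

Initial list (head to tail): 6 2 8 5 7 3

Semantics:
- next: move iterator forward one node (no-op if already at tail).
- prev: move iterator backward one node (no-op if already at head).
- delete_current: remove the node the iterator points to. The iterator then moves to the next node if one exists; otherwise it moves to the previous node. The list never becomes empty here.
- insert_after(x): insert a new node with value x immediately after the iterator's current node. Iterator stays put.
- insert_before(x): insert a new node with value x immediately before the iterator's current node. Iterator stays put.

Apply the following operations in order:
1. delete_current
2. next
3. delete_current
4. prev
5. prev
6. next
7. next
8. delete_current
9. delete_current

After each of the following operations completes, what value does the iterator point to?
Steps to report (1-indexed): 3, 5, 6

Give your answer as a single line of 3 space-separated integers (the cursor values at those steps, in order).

After 1 (delete_current): list=[2, 8, 5, 7, 3] cursor@2
After 2 (next): list=[2, 8, 5, 7, 3] cursor@8
After 3 (delete_current): list=[2, 5, 7, 3] cursor@5
After 4 (prev): list=[2, 5, 7, 3] cursor@2
After 5 (prev): list=[2, 5, 7, 3] cursor@2
After 6 (next): list=[2, 5, 7, 3] cursor@5
After 7 (next): list=[2, 5, 7, 3] cursor@7
After 8 (delete_current): list=[2, 5, 3] cursor@3
After 9 (delete_current): list=[2, 5] cursor@5

Answer: 5 2 5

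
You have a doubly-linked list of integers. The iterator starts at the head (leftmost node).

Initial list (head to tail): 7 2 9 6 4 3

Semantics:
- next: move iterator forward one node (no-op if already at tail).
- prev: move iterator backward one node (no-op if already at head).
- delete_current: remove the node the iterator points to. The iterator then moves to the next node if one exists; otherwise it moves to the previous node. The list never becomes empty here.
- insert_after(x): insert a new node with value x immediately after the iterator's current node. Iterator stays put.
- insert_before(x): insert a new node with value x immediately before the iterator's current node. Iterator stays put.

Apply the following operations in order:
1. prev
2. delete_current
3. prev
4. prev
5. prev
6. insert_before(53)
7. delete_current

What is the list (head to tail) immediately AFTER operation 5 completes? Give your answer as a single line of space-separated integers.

Answer: 2 9 6 4 3

Derivation:
After 1 (prev): list=[7, 2, 9, 6, 4, 3] cursor@7
After 2 (delete_current): list=[2, 9, 6, 4, 3] cursor@2
After 3 (prev): list=[2, 9, 6, 4, 3] cursor@2
After 4 (prev): list=[2, 9, 6, 4, 3] cursor@2
After 5 (prev): list=[2, 9, 6, 4, 3] cursor@2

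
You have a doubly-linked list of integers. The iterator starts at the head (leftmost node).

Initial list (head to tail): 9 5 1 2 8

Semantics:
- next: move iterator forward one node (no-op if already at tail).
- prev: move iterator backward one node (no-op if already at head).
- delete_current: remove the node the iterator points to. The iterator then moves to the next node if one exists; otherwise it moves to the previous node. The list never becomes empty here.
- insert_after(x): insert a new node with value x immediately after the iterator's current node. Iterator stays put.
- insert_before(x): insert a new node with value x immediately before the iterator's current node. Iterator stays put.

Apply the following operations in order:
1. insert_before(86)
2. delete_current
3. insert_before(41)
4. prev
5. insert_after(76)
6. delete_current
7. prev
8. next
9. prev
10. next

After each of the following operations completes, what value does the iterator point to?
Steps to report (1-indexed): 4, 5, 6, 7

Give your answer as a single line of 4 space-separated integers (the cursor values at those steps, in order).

Answer: 41 41 76 86

Derivation:
After 1 (insert_before(86)): list=[86, 9, 5, 1, 2, 8] cursor@9
After 2 (delete_current): list=[86, 5, 1, 2, 8] cursor@5
After 3 (insert_before(41)): list=[86, 41, 5, 1, 2, 8] cursor@5
After 4 (prev): list=[86, 41, 5, 1, 2, 8] cursor@41
After 5 (insert_after(76)): list=[86, 41, 76, 5, 1, 2, 8] cursor@41
After 6 (delete_current): list=[86, 76, 5, 1, 2, 8] cursor@76
After 7 (prev): list=[86, 76, 5, 1, 2, 8] cursor@86
After 8 (next): list=[86, 76, 5, 1, 2, 8] cursor@76
After 9 (prev): list=[86, 76, 5, 1, 2, 8] cursor@86
After 10 (next): list=[86, 76, 5, 1, 2, 8] cursor@76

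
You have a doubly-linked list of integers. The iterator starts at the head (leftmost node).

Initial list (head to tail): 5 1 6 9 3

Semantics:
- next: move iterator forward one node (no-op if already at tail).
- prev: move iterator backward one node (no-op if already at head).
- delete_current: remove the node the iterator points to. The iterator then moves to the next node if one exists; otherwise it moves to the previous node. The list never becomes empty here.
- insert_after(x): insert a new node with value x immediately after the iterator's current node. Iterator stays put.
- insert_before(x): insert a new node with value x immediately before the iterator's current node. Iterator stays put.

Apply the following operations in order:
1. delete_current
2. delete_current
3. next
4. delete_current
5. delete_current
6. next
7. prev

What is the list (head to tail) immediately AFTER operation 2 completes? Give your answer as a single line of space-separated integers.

Answer: 6 9 3

Derivation:
After 1 (delete_current): list=[1, 6, 9, 3] cursor@1
After 2 (delete_current): list=[6, 9, 3] cursor@6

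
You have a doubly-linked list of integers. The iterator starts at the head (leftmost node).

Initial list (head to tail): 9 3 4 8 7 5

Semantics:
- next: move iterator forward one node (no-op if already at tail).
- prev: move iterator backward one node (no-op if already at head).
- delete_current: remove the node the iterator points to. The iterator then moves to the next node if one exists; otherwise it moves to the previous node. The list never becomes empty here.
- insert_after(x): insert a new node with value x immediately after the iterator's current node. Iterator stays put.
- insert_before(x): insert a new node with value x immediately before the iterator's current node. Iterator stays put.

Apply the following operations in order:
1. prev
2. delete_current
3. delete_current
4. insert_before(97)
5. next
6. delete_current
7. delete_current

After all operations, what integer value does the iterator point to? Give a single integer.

Answer: 5

Derivation:
After 1 (prev): list=[9, 3, 4, 8, 7, 5] cursor@9
After 2 (delete_current): list=[3, 4, 8, 7, 5] cursor@3
After 3 (delete_current): list=[4, 8, 7, 5] cursor@4
After 4 (insert_before(97)): list=[97, 4, 8, 7, 5] cursor@4
After 5 (next): list=[97, 4, 8, 7, 5] cursor@8
After 6 (delete_current): list=[97, 4, 7, 5] cursor@7
After 7 (delete_current): list=[97, 4, 5] cursor@5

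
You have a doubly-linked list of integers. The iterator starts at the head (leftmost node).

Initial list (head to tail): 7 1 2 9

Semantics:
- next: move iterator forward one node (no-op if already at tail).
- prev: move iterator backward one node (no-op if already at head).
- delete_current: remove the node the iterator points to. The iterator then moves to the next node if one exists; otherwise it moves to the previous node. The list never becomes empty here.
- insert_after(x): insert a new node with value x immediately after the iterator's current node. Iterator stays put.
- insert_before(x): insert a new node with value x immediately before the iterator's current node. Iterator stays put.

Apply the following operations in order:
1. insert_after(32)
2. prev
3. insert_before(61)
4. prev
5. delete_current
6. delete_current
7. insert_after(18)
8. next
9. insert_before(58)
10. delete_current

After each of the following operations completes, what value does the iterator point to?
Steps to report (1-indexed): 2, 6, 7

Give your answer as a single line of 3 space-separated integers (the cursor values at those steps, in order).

Answer: 7 32 32

Derivation:
After 1 (insert_after(32)): list=[7, 32, 1, 2, 9] cursor@7
After 2 (prev): list=[7, 32, 1, 2, 9] cursor@7
After 3 (insert_before(61)): list=[61, 7, 32, 1, 2, 9] cursor@7
After 4 (prev): list=[61, 7, 32, 1, 2, 9] cursor@61
After 5 (delete_current): list=[7, 32, 1, 2, 9] cursor@7
After 6 (delete_current): list=[32, 1, 2, 9] cursor@32
After 7 (insert_after(18)): list=[32, 18, 1, 2, 9] cursor@32
After 8 (next): list=[32, 18, 1, 2, 9] cursor@18
After 9 (insert_before(58)): list=[32, 58, 18, 1, 2, 9] cursor@18
After 10 (delete_current): list=[32, 58, 1, 2, 9] cursor@1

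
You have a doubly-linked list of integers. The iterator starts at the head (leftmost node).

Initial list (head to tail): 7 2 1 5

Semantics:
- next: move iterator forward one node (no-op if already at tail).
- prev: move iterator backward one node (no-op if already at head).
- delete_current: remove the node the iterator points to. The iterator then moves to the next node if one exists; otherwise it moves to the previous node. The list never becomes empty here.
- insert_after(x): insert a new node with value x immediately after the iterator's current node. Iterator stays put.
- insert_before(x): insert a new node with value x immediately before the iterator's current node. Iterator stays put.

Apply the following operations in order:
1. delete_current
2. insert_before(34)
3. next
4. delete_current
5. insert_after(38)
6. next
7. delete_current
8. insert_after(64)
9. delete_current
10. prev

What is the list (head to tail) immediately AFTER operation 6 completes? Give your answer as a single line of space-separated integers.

After 1 (delete_current): list=[2, 1, 5] cursor@2
After 2 (insert_before(34)): list=[34, 2, 1, 5] cursor@2
After 3 (next): list=[34, 2, 1, 5] cursor@1
After 4 (delete_current): list=[34, 2, 5] cursor@5
After 5 (insert_after(38)): list=[34, 2, 5, 38] cursor@5
After 6 (next): list=[34, 2, 5, 38] cursor@38

Answer: 34 2 5 38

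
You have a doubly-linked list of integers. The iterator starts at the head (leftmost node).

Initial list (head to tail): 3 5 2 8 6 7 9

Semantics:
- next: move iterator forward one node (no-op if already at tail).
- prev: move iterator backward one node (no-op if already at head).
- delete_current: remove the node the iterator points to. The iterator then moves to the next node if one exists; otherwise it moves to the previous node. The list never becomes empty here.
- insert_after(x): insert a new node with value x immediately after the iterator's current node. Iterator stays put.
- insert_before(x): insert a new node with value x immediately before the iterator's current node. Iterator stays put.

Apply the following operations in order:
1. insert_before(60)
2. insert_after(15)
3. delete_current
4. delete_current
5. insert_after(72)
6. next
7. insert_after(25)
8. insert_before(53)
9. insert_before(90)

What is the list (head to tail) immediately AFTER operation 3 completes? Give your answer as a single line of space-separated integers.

Answer: 60 15 5 2 8 6 7 9

Derivation:
After 1 (insert_before(60)): list=[60, 3, 5, 2, 8, 6, 7, 9] cursor@3
After 2 (insert_after(15)): list=[60, 3, 15, 5, 2, 8, 6, 7, 9] cursor@3
After 3 (delete_current): list=[60, 15, 5, 2, 8, 6, 7, 9] cursor@15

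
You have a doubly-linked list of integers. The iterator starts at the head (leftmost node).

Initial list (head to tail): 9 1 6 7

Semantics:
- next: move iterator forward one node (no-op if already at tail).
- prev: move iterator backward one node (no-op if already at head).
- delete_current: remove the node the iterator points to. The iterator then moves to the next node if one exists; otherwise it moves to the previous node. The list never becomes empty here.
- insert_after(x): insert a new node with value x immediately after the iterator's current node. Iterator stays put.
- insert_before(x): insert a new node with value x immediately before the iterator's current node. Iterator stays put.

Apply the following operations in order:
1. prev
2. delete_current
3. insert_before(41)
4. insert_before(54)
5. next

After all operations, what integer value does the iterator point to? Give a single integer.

Answer: 6

Derivation:
After 1 (prev): list=[9, 1, 6, 7] cursor@9
After 2 (delete_current): list=[1, 6, 7] cursor@1
After 3 (insert_before(41)): list=[41, 1, 6, 7] cursor@1
After 4 (insert_before(54)): list=[41, 54, 1, 6, 7] cursor@1
After 5 (next): list=[41, 54, 1, 6, 7] cursor@6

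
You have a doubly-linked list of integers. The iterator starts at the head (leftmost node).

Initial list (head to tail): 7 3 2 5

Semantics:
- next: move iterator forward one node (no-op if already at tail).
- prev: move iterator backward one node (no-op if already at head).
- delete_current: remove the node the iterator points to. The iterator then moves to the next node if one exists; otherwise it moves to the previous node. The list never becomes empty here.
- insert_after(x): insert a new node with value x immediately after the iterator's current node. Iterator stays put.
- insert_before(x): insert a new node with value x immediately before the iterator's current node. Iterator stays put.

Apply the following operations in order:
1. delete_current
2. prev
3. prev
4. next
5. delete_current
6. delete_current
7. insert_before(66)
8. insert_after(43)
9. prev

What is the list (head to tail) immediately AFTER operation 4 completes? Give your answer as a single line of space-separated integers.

Answer: 3 2 5

Derivation:
After 1 (delete_current): list=[3, 2, 5] cursor@3
After 2 (prev): list=[3, 2, 5] cursor@3
After 3 (prev): list=[3, 2, 5] cursor@3
After 4 (next): list=[3, 2, 5] cursor@2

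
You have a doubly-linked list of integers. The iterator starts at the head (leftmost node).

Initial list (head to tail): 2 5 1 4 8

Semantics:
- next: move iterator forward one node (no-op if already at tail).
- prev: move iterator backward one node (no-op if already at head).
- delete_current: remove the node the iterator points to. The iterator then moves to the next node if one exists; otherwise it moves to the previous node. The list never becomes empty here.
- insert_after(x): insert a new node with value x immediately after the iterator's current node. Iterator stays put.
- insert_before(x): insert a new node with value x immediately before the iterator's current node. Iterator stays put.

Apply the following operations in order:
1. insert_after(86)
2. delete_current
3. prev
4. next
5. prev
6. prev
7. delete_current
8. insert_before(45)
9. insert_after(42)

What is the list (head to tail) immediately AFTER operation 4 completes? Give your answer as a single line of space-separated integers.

Answer: 86 5 1 4 8

Derivation:
After 1 (insert_after(86)): list=[2, 86, 5, 1, 4, 8] cursor@2
After 2 (delete_current): list=[86, 5, 1, 4, 8] cursor@86
After 3 (prev): list=[86, 5, 1, 4, 8] cursor@86
After 4 (next): list=[86, 5, 1, 4, 8] cursor@5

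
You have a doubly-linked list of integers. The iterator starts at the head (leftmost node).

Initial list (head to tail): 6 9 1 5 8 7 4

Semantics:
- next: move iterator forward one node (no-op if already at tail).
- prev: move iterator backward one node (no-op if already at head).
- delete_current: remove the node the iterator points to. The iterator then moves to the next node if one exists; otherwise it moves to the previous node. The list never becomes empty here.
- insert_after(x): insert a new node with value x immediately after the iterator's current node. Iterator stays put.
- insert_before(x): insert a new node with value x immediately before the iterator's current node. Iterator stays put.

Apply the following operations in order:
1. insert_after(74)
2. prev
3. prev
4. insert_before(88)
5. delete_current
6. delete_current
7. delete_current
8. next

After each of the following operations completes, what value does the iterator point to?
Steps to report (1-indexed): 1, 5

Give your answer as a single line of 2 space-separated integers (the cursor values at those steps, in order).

Answer: 6 74

Derivation:
After 1 (insert_after(74)): list=[6, 74, 9, 1, 5, 8, 7, 4] cursor@6
After 2 (prev): list=[6, 74, 9, 1, 5, 8, 7, 4] cursor@6
After 3 (prev): list=[6, 74, 9, 1, 5, 8, 7, 4] cursor@6
After 4 (insert_before(88)): list=[88, 6, 74, 9, 1, 5, 8, 7, 4] cursor@6
After 5 (delete_current): list=[88, 74, 9, 1, 5, 8, 7, 4] cursor@74
After 6 (delete_current): list=[88, 9, 1, 5, 8, 7, 4] cursor@9
After 7 (delete_current): list=[88, 1, 5, 8, 7, 4] cursor@1
After 8 (next): list=[88, 1, 5, 8, 7, 4] cursor@5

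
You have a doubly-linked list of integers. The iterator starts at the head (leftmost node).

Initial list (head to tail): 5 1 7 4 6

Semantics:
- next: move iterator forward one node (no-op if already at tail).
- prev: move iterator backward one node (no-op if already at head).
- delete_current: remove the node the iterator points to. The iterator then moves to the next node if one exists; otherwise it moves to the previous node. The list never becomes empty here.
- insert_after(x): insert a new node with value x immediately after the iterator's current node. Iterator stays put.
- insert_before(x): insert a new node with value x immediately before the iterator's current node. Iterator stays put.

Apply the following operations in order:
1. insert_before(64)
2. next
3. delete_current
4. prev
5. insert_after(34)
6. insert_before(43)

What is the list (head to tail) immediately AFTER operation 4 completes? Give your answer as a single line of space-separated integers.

After 1 (insert_before(64)): list=[64, 5, 1, 7, 4, 6] cursor@5
After 2 (next): list=[64, 5, 1, 7, 4, 6] cursor@1
After 3 (delete_current): list=[64, 5, 7, 4, 6] cursor@7
After 4 (prev): list=[64, 5, 7, 4, 6] cursor@5

Answer: 64 5 7 4 6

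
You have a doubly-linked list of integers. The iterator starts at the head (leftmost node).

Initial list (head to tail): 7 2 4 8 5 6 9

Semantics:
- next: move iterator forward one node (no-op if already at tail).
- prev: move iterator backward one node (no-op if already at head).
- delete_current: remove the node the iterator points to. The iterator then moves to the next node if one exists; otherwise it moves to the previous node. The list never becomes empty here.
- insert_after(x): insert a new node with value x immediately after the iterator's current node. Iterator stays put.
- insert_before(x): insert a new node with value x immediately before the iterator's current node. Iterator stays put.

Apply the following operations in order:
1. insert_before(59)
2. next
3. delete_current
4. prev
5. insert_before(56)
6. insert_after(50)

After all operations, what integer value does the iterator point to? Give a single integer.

After 1 (insert_before(59)): list=[59, 7, 2, 4, 8, 5, 6, 9] cursor@7
After 2 (next): list=[59, 7, 2, 4, 8, 5, 6, 9] cursor@2
After 3 (delete_current): list=[59, 7, 4, 8, 5, 6, 9] cursor@4
After 4 (prev): list=[59, 7, 4, 8, 5, 6, 9] cursor@7
After 5 (insert_before(56)): list=[59, 56, 7, 4, 8, 5, 6, 9] cursor@7
After 6 (insert_after(50)): list=[59, 56, 7, 50, 4, 8, 5, 6, 9] cursor@7

Answer: 7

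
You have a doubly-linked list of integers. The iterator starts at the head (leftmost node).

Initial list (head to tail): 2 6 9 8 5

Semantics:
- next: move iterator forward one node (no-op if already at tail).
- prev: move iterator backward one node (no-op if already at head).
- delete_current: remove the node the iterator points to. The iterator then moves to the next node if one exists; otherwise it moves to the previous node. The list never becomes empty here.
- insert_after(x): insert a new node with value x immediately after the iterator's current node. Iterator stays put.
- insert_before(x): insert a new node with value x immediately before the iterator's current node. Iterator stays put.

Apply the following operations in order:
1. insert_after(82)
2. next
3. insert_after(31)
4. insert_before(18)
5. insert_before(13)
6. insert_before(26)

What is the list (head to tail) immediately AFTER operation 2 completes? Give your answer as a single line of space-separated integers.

After 1 (insert_after(82)): list=[2, 82, 6, 9, 8, 5] cursor@2
After 2 (next): list=[2, 82, 6, 9, 8, 5] cursor@82

Answer: 2 82 6 9 8 5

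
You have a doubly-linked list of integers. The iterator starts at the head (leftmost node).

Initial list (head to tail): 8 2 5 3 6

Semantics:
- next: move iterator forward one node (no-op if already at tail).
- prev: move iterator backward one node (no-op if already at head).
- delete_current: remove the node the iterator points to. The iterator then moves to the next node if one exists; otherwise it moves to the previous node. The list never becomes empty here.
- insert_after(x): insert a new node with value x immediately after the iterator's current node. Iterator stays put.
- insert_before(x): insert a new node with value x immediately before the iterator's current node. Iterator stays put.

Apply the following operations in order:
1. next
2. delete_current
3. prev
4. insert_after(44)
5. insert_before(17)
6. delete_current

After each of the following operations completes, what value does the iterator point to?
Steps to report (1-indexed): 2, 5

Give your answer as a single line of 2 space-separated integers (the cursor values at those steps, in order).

Answer: 5 8

Derivation:
After 1 (next): list=[8, 2, 5, 3, 6] cursor@2
After 2 (delete_current): list=[8, 5, 3, 6] cursor@5
After 3 (prev): list=[8, 5, 3, 6] cursor@8
After 4 (insert_after(44)): list=[8, 44, 5, 3, 6] cursor@8
After 5 (insert_before(17)): list=[17, 8, 44, 5, 3, 6] cursor@8
After 6 (delete_current): list=[17, 44, 5, 3, 6] cursor@44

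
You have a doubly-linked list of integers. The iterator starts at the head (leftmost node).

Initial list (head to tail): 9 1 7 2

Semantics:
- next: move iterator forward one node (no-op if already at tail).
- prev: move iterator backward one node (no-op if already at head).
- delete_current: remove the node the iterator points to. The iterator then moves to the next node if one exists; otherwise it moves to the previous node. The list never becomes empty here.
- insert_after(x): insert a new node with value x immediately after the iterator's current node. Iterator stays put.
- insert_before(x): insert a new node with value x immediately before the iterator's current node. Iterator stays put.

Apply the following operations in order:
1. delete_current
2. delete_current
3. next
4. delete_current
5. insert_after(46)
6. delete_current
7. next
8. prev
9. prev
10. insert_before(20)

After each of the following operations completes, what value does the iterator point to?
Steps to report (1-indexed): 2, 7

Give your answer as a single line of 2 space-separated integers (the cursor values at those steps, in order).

Answer: 7 46

Derivation:
After 1 (delete_current): list=[1, 7, 2] cursor@1
After 2 (delete_current): list=[7, 2] cursor@7
After 3 (next): list=[7, 2] cursor@2
After 4 (delete_current): list=[7] cursor@7
After 5 (insert_after(46)): list=[7, 46] cursor@7
After 6 (delete_current): list=[46] cursor@46
After 7 (next): list=[46] cursor@46
After 8 (prev): list=[46] cursor@46
After 9 (prev): list=[46] cursor@46
After 10 (insert_before(20)): list=[20, 46] cursor@46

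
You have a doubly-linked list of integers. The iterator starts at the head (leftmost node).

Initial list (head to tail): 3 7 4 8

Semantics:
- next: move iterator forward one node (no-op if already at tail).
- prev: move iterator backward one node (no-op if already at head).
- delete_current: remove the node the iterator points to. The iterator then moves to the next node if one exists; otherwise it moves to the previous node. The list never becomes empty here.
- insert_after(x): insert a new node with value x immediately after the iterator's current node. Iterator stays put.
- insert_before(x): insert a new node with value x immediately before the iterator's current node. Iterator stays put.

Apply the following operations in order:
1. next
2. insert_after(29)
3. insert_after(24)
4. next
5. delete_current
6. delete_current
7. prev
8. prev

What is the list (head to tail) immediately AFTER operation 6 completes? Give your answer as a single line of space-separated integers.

After 1 (next): list=[3, 7, 4, 8] cursor@7
After 2 (insert_after(29)): list=[3, 7, 29, 4, 8] cursor@7
After 3 (insert_after(24)): list=[3, 7, 24, 29, 4, 8] cursor@7
After 4 (next): list=[3, 7, 24, 29, 4, 8] cursor@24
After 5 (delete_current): list=[3, 7, 29, 4, 8] cursor@29
After 6 (delete_current): list=[3, 7, 4, 8] cursor@4

Answer: 3 7 4 8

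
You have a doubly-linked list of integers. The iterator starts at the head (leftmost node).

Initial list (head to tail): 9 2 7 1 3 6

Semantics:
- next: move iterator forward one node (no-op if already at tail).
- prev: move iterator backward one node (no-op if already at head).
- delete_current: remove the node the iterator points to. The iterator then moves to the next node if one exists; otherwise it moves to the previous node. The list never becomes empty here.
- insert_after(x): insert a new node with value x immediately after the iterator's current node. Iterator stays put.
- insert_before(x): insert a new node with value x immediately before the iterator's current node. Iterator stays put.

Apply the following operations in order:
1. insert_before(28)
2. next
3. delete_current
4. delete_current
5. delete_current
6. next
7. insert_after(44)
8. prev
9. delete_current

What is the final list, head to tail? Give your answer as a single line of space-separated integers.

After 1 (insert_before(28)): list=[28, 9, 2, 7, 1, 3, 6] cursor@9
After 2 (next): list=[28, 9, 2, 7, 1, 3, 6] cursor@2
After 3 (delete_current): list=[28, 9, 7, 1, 3, 6] cursor@7
After 4 (delete_current): list=[28, 9, 1, 3, 6] cursor@1
After 5 (delete_current): list=[28, 9, 3, 6] cursor@3
After 6 (next): list=[28, 9, 3, 6] cursor@6
After 7 (insert_after(44)): list=[28, 9, 3, 6, 44] cursor@6
After 8 (prev): list=[28, 9, 3, 6, 44] cursor@3
After 9 (delete_current): list=[28, 9, 6, 44] cursor@6

Answer: 28 9 6 44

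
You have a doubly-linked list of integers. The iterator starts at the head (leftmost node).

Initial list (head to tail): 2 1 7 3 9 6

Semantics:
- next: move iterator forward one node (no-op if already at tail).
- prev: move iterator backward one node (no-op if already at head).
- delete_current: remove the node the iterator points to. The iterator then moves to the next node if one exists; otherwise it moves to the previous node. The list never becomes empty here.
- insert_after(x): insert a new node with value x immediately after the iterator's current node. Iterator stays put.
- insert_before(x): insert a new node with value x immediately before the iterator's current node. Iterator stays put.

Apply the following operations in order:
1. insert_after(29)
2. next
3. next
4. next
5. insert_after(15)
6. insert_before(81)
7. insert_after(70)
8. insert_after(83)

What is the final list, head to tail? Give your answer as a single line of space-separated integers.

Answer: 2 29 1 81 7 83 70 15 3 9 6

Derivation:
After 1 (insert_after(29)): list=[2, 29, 1, 7, 3, 9, 6] cursor@2
After 2 (next): list=[2, 29, 1, 7, 3, 9, 6] cursor@29
After 3 (next): list=[2, 29, 1, 7, 3, 9, 6] cursor@1
After 4 (next): list=[2, 29, 1, 7, 3, 9, 6] cursor@7
After 5 (insert_after(15)): list=[2, 29, 1, 7, 15, 3, 9, 6] cursor@7
After 6 (insert_before(81)): list=[2, 29, 1, 81, 7, 15, 3, 9, 6] cursor@7
After 7 (insert_after(70)): list=[2, 29, 1, 81, 7, 70, 15, 3, 9, 6] cursor@7
After 8 (insert_after(83)): list=[2, 29, 1, 81, 7, 83, 70, 15, 3, 9, 6] cursor@7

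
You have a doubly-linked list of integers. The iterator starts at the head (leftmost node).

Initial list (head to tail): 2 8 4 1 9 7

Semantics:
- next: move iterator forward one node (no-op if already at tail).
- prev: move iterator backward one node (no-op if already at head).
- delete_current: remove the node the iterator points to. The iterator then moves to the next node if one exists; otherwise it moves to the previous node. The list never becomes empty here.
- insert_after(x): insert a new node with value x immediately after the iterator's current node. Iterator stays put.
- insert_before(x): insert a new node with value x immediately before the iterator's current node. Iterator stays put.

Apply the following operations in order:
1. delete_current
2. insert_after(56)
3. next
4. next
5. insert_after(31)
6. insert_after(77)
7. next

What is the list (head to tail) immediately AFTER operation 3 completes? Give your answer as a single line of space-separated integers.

Answer: 8 56 4 1 9 7

Derivation:
After 1 (delete_current): list=[8, 4, 1, 9, 7] cursor@8
After 2 (insert_after(56)): list=[8, 56, 4, 1, 9, 7] cursor@8
After 3 (next): list=[8, 56, 4, 1, 9, 7] cursor@56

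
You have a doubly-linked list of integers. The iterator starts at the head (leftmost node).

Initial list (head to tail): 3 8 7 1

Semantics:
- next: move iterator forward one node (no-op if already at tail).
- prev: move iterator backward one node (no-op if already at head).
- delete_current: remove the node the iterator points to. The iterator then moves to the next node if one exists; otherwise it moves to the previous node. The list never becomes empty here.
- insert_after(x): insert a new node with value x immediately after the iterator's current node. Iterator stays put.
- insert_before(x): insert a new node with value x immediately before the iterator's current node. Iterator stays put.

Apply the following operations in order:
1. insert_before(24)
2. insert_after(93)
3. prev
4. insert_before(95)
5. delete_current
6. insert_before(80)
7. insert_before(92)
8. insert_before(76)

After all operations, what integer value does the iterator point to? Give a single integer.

After 1 (insert_before(24)): list=[24, 3, 8, 7, 1] cursor@3
After 2 (insert_after(93)): list=[24, 3, 93, 8, 7, 1] cursor@3
After 3 (prev): list=[24, 3, 93, 8, 7, 1] cursor@24
After 4 (insert_before(95)): list=[95, 24, 3, 93, 8, 7, 1] cursor@24
After 5 (delete_current): list=[95, 3, 93, 8, 7, 1] cursor@3
After 6 (insert_before(80)): list=[95, 80, 3, 93, 8, 7, 1] cursor@3
After 7 (insert_before(92)): list=[95, 80, 92, 3, 93, 8, 7, 1] cursor@3
After 8 (insert_before(76)): list=[95, 80, 92, 76, 3, 93, 8, 7, 1] cursor@3

Answer: 3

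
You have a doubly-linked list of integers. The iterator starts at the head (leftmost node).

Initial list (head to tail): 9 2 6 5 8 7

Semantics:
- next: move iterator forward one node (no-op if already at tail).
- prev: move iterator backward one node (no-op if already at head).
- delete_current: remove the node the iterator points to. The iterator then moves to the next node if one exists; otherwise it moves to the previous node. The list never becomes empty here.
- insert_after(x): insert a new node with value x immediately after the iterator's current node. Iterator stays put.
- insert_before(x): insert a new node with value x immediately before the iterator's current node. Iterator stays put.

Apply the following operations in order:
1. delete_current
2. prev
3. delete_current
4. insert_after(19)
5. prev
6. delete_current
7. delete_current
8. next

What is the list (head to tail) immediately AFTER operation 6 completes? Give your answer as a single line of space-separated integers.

Answer: 19 5 8 7

Derivation:
After 1 (delete_current): list=[2, 6, 5, 8, 7] cursor@2
After 2 (prev): list=[2, 6, 5, 8, 7] cursor@2
After 3 (delete_current): list=[6, 5, 8, 7] cursor@6
After 4 (insert_after(19)): list=[6, 19, 5, 8, 7] cursor@6
After 5 (prev): list=[6, 19, 5, 8, 7] cursor@6
After 6 (delete_current): list=[19, 5, 8, 7] cursor@19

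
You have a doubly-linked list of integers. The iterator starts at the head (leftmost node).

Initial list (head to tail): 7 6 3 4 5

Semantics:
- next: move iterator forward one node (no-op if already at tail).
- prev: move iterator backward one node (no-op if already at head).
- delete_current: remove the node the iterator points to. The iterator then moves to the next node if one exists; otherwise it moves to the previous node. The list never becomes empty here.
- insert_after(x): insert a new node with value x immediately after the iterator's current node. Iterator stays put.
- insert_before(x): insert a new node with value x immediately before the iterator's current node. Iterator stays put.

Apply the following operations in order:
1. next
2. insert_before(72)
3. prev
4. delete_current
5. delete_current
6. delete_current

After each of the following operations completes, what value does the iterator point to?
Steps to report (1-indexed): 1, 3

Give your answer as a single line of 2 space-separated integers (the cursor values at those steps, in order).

After 1 (next): list=[7, 6, 3, 4, 5] cursor@6
After 2 (insert_before(72)): list=[7, 72, 6, 3, 4, 5] cursor@6
After 3 (prev): list=[7, 72, 6, 3, 4, 5] cursor@72
After 4 (delete_current): list=[7, 6, 3, 4, 5] cursor@6
After 5 (delete_current): list=[7, 3, 4, 5] cursor@3
After 6 (delete_current): list=[7, 4, 5] cursor@4

Answer: 6 72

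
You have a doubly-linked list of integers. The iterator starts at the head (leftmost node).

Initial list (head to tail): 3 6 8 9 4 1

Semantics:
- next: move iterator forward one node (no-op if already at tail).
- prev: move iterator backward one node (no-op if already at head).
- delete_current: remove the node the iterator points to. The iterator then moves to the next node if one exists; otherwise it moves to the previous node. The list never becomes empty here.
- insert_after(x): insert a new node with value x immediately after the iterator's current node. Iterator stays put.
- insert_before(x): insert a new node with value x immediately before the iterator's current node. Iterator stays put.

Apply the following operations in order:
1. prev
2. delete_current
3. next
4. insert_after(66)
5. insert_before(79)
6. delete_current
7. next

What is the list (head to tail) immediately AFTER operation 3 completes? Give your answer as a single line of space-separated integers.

After 1 (prev): list=[3, 6, 8, 9, 4, 1] cursor@3
After 2 (delete_current): list=[6, 8, 9, 4, 1] cursor@6
After 3 (next): list=[6, 8, 9, 4, 1] cursor@8

Answer: 6 8 9 4 1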